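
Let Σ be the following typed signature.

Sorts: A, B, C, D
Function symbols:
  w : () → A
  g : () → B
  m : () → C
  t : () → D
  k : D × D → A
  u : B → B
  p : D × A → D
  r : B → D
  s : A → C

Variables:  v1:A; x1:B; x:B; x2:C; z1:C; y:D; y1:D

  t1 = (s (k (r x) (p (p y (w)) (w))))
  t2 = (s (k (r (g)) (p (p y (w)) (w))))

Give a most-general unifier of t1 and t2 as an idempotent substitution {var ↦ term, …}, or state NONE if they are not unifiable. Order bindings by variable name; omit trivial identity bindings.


{x ↦ (g)}


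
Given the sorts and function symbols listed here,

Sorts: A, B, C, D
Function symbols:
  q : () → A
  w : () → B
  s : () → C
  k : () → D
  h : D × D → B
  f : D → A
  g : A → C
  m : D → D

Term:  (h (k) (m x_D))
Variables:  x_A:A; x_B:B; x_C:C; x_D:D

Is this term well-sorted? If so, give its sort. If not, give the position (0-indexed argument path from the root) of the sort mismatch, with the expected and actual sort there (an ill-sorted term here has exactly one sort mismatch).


  (k) : D
    x_D : D
  (m x_D) : D
(h (k) (m x_D)) : B

well-sorted; sort = B


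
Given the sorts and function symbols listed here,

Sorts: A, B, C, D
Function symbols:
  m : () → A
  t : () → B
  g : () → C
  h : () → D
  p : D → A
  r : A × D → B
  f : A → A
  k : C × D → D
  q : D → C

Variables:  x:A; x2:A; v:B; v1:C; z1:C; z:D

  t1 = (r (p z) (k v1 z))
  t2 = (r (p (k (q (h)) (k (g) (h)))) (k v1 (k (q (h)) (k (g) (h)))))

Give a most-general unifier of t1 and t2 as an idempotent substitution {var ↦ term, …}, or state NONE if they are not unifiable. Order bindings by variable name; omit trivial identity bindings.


{z ↦ (k (q (h)) (k (g) (h)))}


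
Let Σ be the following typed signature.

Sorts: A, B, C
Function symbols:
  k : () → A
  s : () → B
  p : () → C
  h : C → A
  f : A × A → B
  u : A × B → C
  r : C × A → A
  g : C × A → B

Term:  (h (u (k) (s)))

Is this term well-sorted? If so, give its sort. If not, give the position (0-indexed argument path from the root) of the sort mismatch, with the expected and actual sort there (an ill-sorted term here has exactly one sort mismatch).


    (k) : A
    (s) : B
  (u (k) (s)) : C
(h (u (k) (s))) : A

well-sorted; sort = A


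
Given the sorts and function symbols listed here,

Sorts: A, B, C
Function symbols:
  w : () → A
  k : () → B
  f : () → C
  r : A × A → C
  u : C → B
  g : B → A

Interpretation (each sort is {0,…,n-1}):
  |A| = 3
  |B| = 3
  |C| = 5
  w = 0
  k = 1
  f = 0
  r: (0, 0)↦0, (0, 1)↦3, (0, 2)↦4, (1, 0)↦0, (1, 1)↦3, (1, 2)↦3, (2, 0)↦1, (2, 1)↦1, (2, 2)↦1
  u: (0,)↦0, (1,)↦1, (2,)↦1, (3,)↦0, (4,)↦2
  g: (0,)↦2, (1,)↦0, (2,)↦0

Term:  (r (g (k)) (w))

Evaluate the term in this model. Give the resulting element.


value = 0

  k = 1
  (g (k)) = g(1,) = 0
  w = 0
  (r (g (k)) (w)) = r(0, 0) = 0


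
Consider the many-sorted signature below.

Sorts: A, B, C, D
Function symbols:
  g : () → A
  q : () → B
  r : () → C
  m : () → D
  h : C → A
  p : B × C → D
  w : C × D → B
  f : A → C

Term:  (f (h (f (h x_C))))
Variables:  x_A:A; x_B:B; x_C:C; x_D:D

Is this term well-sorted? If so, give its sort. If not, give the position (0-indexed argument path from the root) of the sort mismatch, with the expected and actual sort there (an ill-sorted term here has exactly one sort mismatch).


well-sorted; sort = C

        x_C : C
      (h x_C) : A
    (f (h x_C)) : C
  (h (f (h x_C))) : A
(f (h (f (h x_C)))) : C


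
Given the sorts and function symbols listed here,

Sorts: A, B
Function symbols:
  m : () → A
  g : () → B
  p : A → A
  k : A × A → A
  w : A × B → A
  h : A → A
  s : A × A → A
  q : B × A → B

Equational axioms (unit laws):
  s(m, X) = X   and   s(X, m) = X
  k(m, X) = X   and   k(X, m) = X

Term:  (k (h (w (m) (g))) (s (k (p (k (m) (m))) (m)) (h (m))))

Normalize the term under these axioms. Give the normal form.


1. (k (h (w (m) (g))) (s (k (p (k (m) (m))) (m)) (h (m))))  →  (k (h (w (m) (g))) (s (p (k (m) (m))) (h (m))))
2. (k (h (w (m) (g))) (s (p (k (m) (m))) (h (m))))  →  (k (h (w (m) (g))) (s (p (m)) (h (m))))

normal form = (k (h (w (m) (g))) (s (p (m)) (h (m))))


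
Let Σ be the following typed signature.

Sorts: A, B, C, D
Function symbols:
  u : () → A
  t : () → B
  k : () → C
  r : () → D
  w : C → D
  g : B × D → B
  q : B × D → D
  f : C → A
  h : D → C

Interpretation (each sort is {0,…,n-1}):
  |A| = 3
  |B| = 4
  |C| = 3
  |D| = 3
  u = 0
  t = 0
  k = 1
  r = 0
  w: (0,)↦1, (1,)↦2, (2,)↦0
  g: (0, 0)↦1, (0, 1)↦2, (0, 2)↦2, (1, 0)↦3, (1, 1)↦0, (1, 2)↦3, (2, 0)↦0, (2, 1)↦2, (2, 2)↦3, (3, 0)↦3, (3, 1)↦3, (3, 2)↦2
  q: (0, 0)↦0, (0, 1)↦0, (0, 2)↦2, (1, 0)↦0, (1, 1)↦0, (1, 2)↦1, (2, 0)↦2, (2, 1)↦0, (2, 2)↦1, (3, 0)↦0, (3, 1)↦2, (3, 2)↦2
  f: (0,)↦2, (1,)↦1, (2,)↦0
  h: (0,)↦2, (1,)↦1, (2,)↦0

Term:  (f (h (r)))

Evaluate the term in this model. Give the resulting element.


value = 0

  r = 0
  (h (r)) = h(0,) = 2
  (f (h (r))) = f(2,) = 0


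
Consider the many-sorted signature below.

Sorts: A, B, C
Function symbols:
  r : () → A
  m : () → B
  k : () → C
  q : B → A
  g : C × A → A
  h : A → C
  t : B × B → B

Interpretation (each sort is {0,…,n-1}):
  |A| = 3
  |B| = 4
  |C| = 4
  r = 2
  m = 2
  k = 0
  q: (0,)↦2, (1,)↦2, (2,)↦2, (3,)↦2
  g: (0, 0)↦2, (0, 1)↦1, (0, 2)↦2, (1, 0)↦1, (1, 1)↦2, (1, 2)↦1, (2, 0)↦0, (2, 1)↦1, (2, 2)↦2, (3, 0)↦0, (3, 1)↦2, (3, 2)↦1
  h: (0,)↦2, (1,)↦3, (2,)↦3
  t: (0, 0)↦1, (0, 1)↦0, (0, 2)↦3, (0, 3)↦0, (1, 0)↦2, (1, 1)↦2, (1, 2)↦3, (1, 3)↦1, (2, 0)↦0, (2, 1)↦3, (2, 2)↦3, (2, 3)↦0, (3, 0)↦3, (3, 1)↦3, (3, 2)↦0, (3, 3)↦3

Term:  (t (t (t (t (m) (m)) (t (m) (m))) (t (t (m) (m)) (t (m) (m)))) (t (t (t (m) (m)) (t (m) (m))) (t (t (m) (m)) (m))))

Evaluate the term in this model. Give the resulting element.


  m = 2
  m = 2
  (t (m) (m)) = t(2, 2) = 3
  m = 2
  m = 2
  (t (m) (m)) = t(2, 2) = 3
  (t (t (m) (m)) (t (m) (m))) = t(3, 3) = 3
  m = 2
  m = 2
  (t (m) (m)) = t(2, 2) = 3
  m = 2
  m = 2
  (t (m) (m)) = t(2, 2) = 3
  (t (t (m) (m)) (t (m) (m))) = t(3, 3) = 3
  (t (t (t (m) (m)) (t (m) (m))) (t (t (m) (m)) (t (m) (m)))) = t(3, 3) = 3
  m = 2
  m = 2
  (t (m) (m)) = t(2, 2) = 3
  m = 2
  m = 2
  (t (m) (m)) = t(2, 2) = 3
  (t (t (m) (m)) (t (m) (m))) = t(3, 3) = 3
  m = 2
  m = 2
  (t (m) (m)) = t(2, 2) = 3
  m = 2
  (t (t (m) (m)) (m)) = t(3, 2) = 0
  (t (t (t (m) (m)) (t (m) (m))) (t (t (m) (m)) (m))) = t(3, 0) = 3
  (t (t (t (t (m) (m)) (t (m) (m))) (t (t (m) (m)) (t (m) (m)))) (t (t (t (m) (m)) (t (m) (m))) (t (t (m) (m)) (m)))) = t(3, 3) = 3

value = 3


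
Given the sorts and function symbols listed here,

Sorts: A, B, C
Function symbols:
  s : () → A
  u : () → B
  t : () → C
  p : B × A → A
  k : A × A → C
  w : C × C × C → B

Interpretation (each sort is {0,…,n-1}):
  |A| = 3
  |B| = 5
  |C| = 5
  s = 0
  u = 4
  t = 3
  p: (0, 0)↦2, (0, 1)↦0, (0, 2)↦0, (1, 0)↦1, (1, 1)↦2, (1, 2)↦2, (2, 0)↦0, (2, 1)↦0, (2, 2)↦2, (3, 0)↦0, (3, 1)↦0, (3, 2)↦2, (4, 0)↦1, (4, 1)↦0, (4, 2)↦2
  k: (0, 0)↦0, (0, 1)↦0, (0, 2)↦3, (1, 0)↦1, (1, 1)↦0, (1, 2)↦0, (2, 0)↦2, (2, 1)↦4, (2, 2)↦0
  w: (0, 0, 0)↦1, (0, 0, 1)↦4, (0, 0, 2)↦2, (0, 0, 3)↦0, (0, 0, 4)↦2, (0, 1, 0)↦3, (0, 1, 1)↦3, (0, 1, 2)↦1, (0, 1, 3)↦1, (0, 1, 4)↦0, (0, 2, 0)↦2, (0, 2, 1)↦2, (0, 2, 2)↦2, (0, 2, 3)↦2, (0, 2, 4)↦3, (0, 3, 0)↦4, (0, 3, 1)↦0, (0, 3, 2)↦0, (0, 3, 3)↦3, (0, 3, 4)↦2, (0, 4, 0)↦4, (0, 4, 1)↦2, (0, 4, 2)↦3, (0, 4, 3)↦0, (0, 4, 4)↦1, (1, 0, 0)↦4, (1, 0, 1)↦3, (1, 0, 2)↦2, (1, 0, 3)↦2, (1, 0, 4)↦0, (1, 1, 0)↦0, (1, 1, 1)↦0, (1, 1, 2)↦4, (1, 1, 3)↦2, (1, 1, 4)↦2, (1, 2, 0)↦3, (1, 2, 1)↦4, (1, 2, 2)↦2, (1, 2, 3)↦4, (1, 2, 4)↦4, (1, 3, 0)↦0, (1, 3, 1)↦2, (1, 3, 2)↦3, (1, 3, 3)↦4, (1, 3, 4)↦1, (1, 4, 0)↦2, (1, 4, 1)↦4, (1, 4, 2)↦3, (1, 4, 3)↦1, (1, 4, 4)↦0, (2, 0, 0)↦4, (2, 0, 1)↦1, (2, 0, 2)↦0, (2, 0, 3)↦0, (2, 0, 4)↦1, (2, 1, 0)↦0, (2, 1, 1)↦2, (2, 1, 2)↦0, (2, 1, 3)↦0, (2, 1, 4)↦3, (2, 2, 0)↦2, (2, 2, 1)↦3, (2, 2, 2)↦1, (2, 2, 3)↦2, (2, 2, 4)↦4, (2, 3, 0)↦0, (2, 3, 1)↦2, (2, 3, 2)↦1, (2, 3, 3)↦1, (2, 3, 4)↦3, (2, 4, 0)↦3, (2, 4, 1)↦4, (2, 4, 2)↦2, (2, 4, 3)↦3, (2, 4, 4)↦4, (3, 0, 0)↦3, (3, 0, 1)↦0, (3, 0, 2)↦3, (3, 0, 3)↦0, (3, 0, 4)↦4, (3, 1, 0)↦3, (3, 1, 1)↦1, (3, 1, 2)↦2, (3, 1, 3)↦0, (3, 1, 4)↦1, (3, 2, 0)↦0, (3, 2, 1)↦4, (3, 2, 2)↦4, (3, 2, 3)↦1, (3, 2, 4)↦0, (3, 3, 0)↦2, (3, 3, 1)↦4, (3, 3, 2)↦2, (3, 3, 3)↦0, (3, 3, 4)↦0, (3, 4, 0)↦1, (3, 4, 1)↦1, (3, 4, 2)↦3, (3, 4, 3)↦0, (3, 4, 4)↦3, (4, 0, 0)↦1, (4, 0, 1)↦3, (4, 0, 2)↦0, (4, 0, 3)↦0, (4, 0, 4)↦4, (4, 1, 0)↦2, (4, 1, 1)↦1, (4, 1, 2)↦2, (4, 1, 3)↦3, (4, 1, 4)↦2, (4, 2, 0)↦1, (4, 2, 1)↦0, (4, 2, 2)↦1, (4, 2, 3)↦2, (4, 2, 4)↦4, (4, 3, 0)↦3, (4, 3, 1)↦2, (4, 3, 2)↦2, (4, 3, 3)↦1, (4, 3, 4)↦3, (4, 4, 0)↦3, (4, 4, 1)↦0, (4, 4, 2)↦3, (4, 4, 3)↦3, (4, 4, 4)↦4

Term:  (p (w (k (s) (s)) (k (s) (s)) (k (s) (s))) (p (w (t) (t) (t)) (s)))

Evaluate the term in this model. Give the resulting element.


  s = 0
  s = 0
  (k (s) (s)) = k(0, 0) = 0
  s = 0
  s = 0
  (k (s) (s)) = k(0, 0) = 0
  s = 0
  s = 0
  (k (s) (s)) = k(0, 0) = 0
  (w (k (s) (s)) (k (s) (s)) (k (s) (s))) = w(0, 0, 0) = 1
  t = 3
  t = 3
  t = 3
  (w (t) (t) (t)) = w(3, 3, 3) = 0
  s = 0
  (p (w (t) (t) (t)) (s)) = p(0, 0) = 2
  (p (w (k (s) (s)) (k (s) (s)) (k (s) (s))) (p (w (t) (t) (t)) (s))) = p(1, 2) = 2

value = 2


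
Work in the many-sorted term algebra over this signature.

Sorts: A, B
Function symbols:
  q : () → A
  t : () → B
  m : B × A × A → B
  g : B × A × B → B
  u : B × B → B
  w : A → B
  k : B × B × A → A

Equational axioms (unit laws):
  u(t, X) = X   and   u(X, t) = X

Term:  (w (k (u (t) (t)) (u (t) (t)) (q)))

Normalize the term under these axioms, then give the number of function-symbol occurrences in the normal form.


size = 5

1. (w (k (u (t) (t)) (u (t) (t)) (q)))  →  (w (k (t) (u (t) (t)) (q)))
2. (w (k (t) (u (t) (t)) (q)))  →  (w (k (t) (t) (q)))
normal form: (w (k (t) (t) (q)))


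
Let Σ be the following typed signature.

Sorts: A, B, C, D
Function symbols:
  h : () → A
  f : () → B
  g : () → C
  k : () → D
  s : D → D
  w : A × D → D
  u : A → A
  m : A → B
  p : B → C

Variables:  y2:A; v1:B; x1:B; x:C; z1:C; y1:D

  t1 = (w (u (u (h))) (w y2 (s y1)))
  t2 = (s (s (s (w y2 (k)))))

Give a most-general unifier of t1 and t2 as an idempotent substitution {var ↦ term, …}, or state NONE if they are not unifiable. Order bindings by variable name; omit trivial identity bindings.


head clash or occurs-check failure — not unifiable

NONE (not unifiable)


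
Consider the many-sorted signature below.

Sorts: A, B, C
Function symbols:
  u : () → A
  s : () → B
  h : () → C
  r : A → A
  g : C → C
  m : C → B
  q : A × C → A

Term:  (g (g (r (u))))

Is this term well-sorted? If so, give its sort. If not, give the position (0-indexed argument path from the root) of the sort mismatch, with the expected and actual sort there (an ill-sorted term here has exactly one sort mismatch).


      (u) : A
    (r (u)) : A
  (g (r (u))) : ✗ arg 0 at [0, 0] has sort A, expected C

ill-sorted at position [0, 0]: expected C, got A


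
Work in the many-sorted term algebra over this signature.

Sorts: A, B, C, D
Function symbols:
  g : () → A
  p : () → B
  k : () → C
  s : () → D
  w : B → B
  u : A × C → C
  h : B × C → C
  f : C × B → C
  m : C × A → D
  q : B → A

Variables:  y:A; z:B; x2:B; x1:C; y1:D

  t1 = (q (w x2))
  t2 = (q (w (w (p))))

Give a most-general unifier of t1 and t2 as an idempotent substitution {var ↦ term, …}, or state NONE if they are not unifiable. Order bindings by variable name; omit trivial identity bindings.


{x2 ↦ (w (p))}


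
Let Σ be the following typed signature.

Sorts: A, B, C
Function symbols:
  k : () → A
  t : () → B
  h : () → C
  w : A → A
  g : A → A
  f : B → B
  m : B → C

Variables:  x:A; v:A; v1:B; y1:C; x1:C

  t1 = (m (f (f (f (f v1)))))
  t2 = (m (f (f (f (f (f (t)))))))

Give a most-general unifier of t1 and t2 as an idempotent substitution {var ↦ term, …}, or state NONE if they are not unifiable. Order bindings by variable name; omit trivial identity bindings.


{v1 ↦ (f (t))}


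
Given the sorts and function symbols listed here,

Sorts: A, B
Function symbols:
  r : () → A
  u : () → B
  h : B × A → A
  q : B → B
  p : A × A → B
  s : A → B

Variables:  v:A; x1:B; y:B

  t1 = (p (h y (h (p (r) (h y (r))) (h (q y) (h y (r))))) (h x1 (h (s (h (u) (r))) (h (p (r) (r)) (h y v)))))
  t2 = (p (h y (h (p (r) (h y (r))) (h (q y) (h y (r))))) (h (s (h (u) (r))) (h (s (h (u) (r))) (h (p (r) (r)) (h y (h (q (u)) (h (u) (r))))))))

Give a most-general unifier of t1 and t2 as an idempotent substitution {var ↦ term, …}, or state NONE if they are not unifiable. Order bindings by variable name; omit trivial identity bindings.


{v ↦ (h (q (u)) (h (u) (r))), x1 ↦ (s (h (u) (r)))}


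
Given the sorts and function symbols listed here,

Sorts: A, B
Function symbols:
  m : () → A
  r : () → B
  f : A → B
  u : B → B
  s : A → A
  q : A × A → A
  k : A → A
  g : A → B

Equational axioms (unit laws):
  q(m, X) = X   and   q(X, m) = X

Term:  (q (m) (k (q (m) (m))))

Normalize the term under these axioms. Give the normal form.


1. (q (m) (k (q (m) (m))))  →  (k (q (m) (m)))
2. (k (q (m) (m)))  →  (k (m))

normal form = (k (m))


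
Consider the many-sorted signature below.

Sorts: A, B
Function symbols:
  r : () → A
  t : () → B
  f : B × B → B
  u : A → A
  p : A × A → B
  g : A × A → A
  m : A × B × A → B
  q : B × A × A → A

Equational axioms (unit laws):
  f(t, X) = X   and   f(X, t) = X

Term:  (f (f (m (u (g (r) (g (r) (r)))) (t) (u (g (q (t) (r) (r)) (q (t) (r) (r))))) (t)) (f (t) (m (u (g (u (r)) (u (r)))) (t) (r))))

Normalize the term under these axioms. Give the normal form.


normal form = (f (m (u (g (r) (g (r) (r)))) (t) (u (g (q (t) (r) (r)) (q (t) (r) (r))))) (m (u (g (u (r)) (u (r)))) (t) (r)))

1. (f (f (m (u (g (r) (g (r) (r)))) (t) (u (g (q (t) (r) (r)) (q (t) (r) (r))))) (t)) (f (t) (m (u (g (u (r)) (u (r)))) (t) (r))))  →  (f (m (u (g (r) (g (r) (r)))) (t) (u (g (q (t) (r) (r)) (q (t) (r) (r))))) (f (t) (m (u (g (u (r)) (u (r)))) (t) (r))))
2. (f (m (u (g (r) (g (r) (r)))) (t) (u (g (q (t) (r) (r)) (q (t) (r) (r))))) (f (t) (m (u (g (u (r)) (u (r)))) (t) (r))))  →  (f (m (u (g (r) (g (r) (r)))) (t) (u (g (q (t) (r) (r)) (q (t) (r) (r))))) (m (u (g (u (r)) (u (r)))) (t) (r)))


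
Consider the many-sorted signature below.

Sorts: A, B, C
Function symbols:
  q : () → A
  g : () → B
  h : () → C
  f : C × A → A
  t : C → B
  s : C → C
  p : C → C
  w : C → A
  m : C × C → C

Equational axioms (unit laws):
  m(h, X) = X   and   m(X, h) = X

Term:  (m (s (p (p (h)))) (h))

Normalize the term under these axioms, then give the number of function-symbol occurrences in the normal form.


size = 4

1. (m (s (p (p (h)))) (h))  →  (s (p (p (h))))
normal form: (s (p (p (h))))


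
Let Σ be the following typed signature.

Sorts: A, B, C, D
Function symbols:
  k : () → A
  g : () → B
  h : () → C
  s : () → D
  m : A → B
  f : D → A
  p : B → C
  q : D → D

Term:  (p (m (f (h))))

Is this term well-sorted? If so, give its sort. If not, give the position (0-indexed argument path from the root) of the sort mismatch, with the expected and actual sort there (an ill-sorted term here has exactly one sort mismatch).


ill-sorted at position [0, 0, 0]: expected D, got C

      (h) : C
    (f (h)) : ✗ arg 0 at [0, 0, 0] has sort C, expected D


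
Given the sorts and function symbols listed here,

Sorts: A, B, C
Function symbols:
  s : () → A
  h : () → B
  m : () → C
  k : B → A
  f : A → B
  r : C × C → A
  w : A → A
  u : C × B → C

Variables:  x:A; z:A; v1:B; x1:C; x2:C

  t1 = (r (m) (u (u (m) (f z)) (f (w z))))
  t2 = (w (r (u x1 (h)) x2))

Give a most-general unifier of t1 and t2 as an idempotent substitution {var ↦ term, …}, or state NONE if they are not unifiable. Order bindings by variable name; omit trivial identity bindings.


NONE (not unifiable)

head clash or occurs-check failure — not unifiable


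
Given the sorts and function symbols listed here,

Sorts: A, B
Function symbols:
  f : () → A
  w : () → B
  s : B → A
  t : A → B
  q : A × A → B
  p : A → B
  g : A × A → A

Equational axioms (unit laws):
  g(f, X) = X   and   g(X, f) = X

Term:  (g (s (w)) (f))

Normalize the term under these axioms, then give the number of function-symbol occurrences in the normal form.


1. (g (s (w)) (f))  →  (s (w))
normal form: (s (w))

size = 2


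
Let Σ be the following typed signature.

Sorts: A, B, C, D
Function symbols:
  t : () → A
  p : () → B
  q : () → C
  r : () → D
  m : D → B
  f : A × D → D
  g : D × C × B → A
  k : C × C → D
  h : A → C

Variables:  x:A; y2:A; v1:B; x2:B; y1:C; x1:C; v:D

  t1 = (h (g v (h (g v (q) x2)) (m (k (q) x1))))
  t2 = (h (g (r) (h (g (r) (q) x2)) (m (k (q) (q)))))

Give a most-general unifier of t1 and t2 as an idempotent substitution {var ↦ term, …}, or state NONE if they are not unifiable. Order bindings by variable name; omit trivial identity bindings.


{v ↦ (r), x1 ↦ (q)}


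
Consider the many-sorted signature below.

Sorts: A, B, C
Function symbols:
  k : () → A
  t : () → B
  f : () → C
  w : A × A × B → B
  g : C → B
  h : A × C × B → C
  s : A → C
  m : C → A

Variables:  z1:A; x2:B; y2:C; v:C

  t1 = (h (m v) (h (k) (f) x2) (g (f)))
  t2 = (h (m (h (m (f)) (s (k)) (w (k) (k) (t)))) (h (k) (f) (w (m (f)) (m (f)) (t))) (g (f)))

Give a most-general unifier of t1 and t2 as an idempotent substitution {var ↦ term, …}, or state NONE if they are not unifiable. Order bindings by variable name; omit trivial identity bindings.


{v ↦ (h (m (f)) (s (k)) (w (k) (k) (t))), x2 ↦ (w (m (f)) (m (f)) (t))}


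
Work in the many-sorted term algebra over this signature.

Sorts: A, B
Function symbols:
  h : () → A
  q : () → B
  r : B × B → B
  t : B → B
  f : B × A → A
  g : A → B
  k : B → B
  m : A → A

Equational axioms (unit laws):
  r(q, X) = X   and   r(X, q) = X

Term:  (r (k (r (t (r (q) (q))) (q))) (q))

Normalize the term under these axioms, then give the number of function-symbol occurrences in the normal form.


size = 3

1. (r (k (r (t (r (q) (q))) (q))) (q))  →  (k (r (t (r (q) (q))) (q)))
2. (k (r (t (r (q) (q))) (q)))  →  (k (t (r (q) (q))))
3. (k (t (r (q) (q))))  →  (k (t (q)))
normal form: (k (t (q)))


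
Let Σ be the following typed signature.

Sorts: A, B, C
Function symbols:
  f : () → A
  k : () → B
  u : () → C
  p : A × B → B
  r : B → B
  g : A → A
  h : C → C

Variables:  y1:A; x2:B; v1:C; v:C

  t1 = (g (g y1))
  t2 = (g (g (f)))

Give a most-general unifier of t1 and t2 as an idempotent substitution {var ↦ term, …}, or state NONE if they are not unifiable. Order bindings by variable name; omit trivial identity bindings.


{y1 ↦ (f)}


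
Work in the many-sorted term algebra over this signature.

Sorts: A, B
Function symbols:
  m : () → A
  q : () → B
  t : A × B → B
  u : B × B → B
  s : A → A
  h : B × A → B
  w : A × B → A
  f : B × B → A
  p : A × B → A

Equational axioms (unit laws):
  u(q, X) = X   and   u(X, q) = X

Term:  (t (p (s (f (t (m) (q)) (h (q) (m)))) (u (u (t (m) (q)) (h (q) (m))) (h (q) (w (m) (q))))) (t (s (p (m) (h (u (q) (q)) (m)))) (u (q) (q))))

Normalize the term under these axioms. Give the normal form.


normal form = (t (p (s (f (t (m) (q)) (h (q) (m)))) (u (u (t (m) (q)) (h (q) (m))) (h (q) (w (m) (q))))) (t (s (p (m) (h (q) (m)))) (q)))

1. (t (p (s (f (t (m) (q)) (h (q) (m)))) (u (u (t (m) (q)) (h (q) (m))) (h (q) (w (m) (q))))) (t (s (p (m) (h (u (q) (q)) (m)))) (u (q) (q))))  →  (t (p (s (f (t (m) (q)) (h (q) (m)))) (u (u (t (m) (q)) (h (q) (m))) (h (q) (w (m) (q))))) (t (s (p (m) (h (q) (m)))) (u (q) (q))))
2. (t (p (s (f (t (m) (q)) (h (q) (m)))) (u (u (t (m) (q)) (h (q) (m))) (h (q) (w (m) (q))))) (t (s (p (m) (h (q) (m)))) (u (q) (q))))  →  (t (p (s (f (t (m) (q)) (h (q) (m)))) (u (u (t (m) (q)) (h (q) (m))) (h (q) (w (m) (q))))) (t (s (p (m) (h (q) (m)))) (q)))


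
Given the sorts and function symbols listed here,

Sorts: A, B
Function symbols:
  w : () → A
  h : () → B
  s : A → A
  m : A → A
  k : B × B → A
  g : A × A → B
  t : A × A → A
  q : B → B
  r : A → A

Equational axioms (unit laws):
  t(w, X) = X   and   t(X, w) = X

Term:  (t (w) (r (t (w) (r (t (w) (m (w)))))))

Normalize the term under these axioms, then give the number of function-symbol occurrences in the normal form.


size = 4

1. (t (w) (r (t (w) (r (t (w) (m (w)))))))  →  (r (t (w) (r (t (w) (m (w))))))
2. (r (t (w) (r (t (w) (m (w))))))  →  (r (r (t (w) (m (w)))))
3. (r (r (t (w) (m (w)))))  →  (r (r (m (w))))
normal form: (r (r (m (w))))


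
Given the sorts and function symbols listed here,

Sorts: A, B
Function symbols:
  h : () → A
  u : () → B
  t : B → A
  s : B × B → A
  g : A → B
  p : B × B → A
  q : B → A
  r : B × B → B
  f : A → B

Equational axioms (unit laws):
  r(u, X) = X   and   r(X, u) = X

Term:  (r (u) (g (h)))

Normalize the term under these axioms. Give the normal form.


1. (r (u) (g (h)))  →  (g (h))

normal form = (g (h))


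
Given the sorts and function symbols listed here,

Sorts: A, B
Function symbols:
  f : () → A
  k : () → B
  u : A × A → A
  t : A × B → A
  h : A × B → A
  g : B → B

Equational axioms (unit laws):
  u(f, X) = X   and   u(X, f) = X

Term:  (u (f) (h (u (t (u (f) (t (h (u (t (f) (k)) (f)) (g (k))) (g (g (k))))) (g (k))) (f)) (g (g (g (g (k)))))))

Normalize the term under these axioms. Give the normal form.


1. (u (f) (h (u (t (u (f) (t (h (u (t (f) (k)) (f)) (g (k))) (g (g (k))))) (g (k))) (f)) (g (g (g (g (k)))))))  →  (h (u (t (u (f) (t (h (u (t (f) (k)) (f)) (g (k))) (g (g (k))))) (g (k))) (f)) (g (g (g (g (k))))))
2. (h (u (t (u (f) (t (h (u (t (f) (k)) (f)) (g (k))) (g (g (k))))) (g (k))) (f)) (g (g (g (g (k))))))  →  (h (t (u (f) (t (h (u (t (f) (k)) (f)) (g (k))) (g (g (k))))) (g (k))) (g (g (g (g (k))))))
3. (h (t (u (f) (t (h (u (t (f) (k)) (f)) (g (k))) (g (g (k))))) (g (k))) (g (g (g (g (k))))))  →  (h (t (t (h (u (t (f) (k)) (f)) (g (k))) (g (g (k)))) (g (k))) (g (g (g (g (k))))))
4. (h (t (t (h (u (t (f) (k)) (f)) (g (k))) (g (g (k)))) (g (k))) (g (g (g (g (k))))))  →  (h (t (t (h (t (f) (k)) (g (k))) (g (g (k)))) (g (k))) (g (g (g (g (k))))))

normal form = (h (t (t (h (t (f) (k)) (g (k))) (g (g (k)))) (g (k))) (g (g (g (g (k))))))


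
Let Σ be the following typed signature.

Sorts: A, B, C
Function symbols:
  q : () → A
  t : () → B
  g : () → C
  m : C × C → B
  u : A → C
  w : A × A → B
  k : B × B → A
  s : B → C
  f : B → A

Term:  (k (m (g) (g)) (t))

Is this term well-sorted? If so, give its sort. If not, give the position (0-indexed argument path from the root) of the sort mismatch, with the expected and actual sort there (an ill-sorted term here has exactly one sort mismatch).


    (g) : C
    (g) : C
  (m (g) (g)) : B
  (t) : B
(k (m (g) (g)) (t)) : A

well-sorted; sort = A


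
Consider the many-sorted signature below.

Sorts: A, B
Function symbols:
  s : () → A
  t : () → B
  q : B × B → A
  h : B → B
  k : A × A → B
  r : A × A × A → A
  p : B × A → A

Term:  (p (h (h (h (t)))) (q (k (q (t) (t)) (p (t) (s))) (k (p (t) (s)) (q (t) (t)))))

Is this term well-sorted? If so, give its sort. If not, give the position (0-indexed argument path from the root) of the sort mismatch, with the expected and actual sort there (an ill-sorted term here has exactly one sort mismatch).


well-sorted; sort = A

        (t) : B
      (h (t)) : B
    (h (h (t))) : B
  (h (h (h (t)))) : B
        (t) : B
        (t) : B
      (q (t) (t)) : A
        (t) : B
        (s) : A
      (p (t) (s)) : A
    (k (q (t) (t)) (p (t) (s))) : B
        (t) : B
        (s) : A
      (p (t) (s)) : A
        (t) : B
        (t) : B
      (q (t) (t)) : A
    (k (p (t) (s)) (q (t) (t))) : B
  (q (k (q (t) (t)) (p (t) (s))) (k (p (t) (s)) (q (t) (t)))) : A
(p (h (h (h (t)))) (q (k (q (t) (t)) (p (t) (s))) (k (p (t) (s)) (q (t) (t))))) : A


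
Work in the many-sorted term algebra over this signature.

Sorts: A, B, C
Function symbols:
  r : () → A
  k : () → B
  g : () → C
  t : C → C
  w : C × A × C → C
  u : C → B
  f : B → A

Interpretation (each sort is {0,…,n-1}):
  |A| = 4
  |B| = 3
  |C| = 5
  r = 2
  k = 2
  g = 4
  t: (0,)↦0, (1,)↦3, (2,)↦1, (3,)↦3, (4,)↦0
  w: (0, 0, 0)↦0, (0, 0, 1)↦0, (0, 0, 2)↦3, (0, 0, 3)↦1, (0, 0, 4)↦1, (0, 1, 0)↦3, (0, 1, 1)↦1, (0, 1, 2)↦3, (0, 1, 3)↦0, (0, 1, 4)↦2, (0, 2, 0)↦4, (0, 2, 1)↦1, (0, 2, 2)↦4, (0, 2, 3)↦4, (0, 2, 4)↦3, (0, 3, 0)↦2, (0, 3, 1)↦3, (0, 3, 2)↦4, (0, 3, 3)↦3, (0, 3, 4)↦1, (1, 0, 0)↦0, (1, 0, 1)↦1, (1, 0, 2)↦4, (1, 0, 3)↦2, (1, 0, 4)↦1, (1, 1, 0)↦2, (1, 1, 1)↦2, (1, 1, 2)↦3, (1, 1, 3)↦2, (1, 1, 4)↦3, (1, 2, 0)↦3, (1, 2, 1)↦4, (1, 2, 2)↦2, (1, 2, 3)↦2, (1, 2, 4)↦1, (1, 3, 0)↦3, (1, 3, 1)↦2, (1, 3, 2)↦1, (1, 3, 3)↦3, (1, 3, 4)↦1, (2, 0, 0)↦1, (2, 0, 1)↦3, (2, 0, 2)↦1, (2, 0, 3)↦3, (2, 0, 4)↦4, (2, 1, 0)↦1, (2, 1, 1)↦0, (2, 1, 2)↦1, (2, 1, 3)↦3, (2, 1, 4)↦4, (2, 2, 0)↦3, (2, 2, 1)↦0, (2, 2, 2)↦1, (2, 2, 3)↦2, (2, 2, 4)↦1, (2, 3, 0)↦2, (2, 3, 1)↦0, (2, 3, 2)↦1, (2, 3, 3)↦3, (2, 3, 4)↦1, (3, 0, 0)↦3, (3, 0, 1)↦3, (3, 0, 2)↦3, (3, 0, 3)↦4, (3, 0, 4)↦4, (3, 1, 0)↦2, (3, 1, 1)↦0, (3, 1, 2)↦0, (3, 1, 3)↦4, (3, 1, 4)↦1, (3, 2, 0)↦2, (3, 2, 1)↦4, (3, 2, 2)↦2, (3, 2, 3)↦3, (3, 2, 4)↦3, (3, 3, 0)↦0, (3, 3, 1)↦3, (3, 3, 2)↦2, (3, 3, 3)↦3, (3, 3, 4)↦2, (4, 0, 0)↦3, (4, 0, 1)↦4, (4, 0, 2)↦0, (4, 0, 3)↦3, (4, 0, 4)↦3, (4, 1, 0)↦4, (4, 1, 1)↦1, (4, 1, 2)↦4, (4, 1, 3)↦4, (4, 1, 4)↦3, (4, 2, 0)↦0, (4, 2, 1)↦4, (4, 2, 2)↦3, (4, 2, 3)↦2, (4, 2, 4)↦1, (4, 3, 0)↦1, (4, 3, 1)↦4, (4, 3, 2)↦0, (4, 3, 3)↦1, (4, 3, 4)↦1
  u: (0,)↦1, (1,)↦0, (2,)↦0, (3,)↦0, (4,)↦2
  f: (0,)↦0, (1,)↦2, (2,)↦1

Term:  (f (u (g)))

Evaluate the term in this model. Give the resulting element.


value = 1

  g = 4
  (u (g)) = u(4,) = 2
  (f (u (g))) = f(2,) = 1


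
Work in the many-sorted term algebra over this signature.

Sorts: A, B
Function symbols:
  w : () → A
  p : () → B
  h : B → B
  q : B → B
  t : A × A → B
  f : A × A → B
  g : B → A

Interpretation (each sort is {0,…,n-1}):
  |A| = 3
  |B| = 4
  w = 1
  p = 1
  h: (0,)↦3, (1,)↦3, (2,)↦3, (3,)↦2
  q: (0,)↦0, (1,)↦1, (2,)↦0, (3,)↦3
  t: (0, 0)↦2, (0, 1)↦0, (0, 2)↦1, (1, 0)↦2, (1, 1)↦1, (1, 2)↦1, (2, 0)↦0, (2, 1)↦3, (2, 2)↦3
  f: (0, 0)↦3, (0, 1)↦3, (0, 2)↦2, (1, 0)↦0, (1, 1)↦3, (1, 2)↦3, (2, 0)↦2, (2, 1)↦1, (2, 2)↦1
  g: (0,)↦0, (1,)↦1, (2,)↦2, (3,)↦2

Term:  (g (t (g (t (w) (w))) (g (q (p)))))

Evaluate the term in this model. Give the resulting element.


value = 1

  w = 1
  w = 1
  (t (w) (w)) = t(1, 1) = 1
  (g (t (w) (w))) = g(1,) = 1
  p = 1
  (q (p)) = q(1,) = 1
  (g (q (p))) = g(1,) = 1
  (t (g (t (w) (w))) (g (q (p)))) = t(1, 1) = 1
  (g (t (g (t (w) (w))) (g (q (p))))) = g(1,) = 1


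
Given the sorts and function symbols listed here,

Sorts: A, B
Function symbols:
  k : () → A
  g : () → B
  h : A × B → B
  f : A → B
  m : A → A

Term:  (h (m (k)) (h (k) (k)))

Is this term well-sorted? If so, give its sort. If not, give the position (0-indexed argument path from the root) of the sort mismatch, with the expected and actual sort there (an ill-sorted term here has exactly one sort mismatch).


    (k) : A
  (m (k)) : A
    (k) : A
    (k) : A
  (h (k) (k)) : ✗ arg 1 at [1, 1] has sort A, expected B

ill-sorted at position [1, 1]: expected B, got A


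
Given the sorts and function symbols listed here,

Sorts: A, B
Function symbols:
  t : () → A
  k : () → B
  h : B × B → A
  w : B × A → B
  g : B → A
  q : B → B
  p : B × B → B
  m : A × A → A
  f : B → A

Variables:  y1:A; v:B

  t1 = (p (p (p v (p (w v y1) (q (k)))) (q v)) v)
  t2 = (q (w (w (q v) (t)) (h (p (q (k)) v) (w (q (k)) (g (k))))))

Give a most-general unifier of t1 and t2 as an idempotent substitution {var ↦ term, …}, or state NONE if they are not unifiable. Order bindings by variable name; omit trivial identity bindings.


head clash or occurs-check failure — not unifiable

NONE (not unifiable)


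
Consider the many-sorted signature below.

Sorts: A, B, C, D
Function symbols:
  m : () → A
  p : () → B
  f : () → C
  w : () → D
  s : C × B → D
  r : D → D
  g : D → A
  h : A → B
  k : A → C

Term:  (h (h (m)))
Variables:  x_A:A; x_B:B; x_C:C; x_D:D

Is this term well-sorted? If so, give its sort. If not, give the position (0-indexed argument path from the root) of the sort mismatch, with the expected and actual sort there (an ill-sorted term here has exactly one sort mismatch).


ill-sorted at position [0]: expected A, got B

    (m) : A
  (h (m)) : B
(h (h (m))) : ✗ arg 0 at [0] has sort B, expected A


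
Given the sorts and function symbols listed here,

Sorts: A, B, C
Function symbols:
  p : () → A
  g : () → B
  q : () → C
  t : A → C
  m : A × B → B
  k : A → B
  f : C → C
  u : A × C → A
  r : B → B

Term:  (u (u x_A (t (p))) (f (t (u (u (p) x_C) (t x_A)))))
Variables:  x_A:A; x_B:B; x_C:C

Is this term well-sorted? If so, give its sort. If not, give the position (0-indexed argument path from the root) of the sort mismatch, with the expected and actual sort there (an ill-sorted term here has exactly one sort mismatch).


well-sorted; sort = A

    x_A : A
      (p) : A
    (t (p)) : C
  (u x_A (t (p))) : A
          (p) : A
          x_C : C
        (u (p) x_C) : A
          x_A : A
        (t x_A) : C
      (u (u (p) x_C) (t x_A)) : A
    (t (u (u (p) x_C) (t x_A))) : C
  (f (t (u (u (p) x_C) (t x_A)))) : C
(u (u x_A (t (p))) (f (t (u (u (p) x_C) (t x_A))))) : A


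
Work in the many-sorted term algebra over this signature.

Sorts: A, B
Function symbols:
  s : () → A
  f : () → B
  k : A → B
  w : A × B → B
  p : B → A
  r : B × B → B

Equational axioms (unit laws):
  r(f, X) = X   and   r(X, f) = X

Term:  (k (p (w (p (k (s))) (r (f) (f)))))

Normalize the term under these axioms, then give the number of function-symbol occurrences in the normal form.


1. (k (p (w (p (k (s))) (r (f) (f)))))  →  (k (p (w (p (k (s))) (f))))
normal form: (k (p (w (p (k (s))) (f))))

size = 7


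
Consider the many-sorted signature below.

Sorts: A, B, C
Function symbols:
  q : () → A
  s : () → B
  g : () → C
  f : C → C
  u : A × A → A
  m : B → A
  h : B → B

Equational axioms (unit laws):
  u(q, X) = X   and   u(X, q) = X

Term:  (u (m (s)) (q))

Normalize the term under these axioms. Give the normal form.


normal form = (m (s))

1. (u (m (s)) (q))  →  (m (s))


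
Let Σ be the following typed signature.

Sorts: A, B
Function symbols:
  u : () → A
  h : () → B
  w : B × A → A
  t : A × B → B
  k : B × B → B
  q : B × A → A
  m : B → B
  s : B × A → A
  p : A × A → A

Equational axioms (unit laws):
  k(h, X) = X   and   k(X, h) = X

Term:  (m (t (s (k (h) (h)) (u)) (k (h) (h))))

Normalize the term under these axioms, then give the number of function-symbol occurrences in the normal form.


1. (m (t (s (k (h) (h)) (u)) (k (h) (h))))  →  (m (t (s (h) (u)) (k (h) (h))))
2. (m (t (s (h) (u)) (k (h) (h))))  →  (m (t (s (h) (u)) (h)))
normal form: (m (t (s (h) (u)) (h)))

size = 6


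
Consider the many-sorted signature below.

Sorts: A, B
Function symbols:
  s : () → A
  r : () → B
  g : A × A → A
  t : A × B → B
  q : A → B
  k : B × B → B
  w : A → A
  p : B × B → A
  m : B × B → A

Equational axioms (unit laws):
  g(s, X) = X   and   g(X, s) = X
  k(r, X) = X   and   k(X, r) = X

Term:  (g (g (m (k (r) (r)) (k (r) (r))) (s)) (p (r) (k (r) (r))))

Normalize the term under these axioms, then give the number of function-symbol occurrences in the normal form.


1. (g (g (m (k (r) (r)) (k (r) (r))) (s)) (p (r) (k (r) (r))))  →  (g (m (k (r) (r)) (k (r) (r))) (p (r) (k (r) (r))))
2. (g (m (k (r) (r)) (k (r) (r))) (p (r) (k (r) (r))))  →  (g (m (r) (k (r) (r))) (p (r) (k (r) (r))))
3. (g (m (r) (k (r) (r))) (p (r) (k (r) (r))))  →  (g (m (r) (r)) (p (r) (k (r) (r))))
4. (g (m (r) (r)) (p (r) (k (r) (r))))  →  (g (m (r) (r)) (p (r) (r)))
normal form: (g (m (r) (r)) (p (r) (r)))

size = 7


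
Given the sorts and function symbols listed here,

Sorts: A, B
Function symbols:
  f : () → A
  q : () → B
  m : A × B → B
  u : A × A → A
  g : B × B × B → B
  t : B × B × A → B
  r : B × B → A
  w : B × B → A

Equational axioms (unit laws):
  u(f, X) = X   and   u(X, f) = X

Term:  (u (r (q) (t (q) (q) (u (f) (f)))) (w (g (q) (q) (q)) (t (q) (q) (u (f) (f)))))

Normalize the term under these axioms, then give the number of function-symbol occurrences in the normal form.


size = 16

1. (u (r (q) (t (q) (q) (u (f) (f)))) (w (g (q) (q) (q)) (t (q) (q) (u (f) (f)))))  →  (u (r (q) (t (q) (q) (f))) (w (g (q) (q) (q)) (t (q) (q) (u (f) (f)))))
2. (u (r (q) (t (q) (q) (f))) (w (g (q) (q) (q)) (t (q) (q) (u (f) (f)))))  →  (u (r (q) (t (q) (q) (f))) (w (g (q) (q) (q)) (t (q) (q) (f))))
normal form: (u (r (q) (t (q) (q) (f))) (w (g (q) (q) (q)) (t (q) (q) (f))))


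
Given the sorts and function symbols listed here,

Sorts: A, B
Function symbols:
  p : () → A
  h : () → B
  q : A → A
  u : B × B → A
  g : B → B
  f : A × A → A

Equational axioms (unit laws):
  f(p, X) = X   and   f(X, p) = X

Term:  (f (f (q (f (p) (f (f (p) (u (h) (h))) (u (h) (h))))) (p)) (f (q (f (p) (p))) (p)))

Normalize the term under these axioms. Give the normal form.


normal form = (f (q (f (u (h) (h)) (u (h) (h)))) (q (p)))

1. (f (f (q (f (p) (f (f (p) (u (h) (h))) (u (h) (h))))) (p)) (f (q (f (p) (p))) (p)))  →  (f (q (f (p) (f (f (p) (u (h) (h))) (u (h) (h))))) (f (q (f (p) (p))) (p)))
2. (f (q (f (p) (f (f (p) (u (h) (h))) (u (h) (h))))) (f (q (f (p) (p))) (p)))  →  (f (q (f (f (p) (u (h) (h))) (u (h) (h)))) (f (q (f (p) (p))) (p)))
3. (f (q (f (f (p) (u (h) (h))) (u (h) (h)))) (f (q (f (p) (p))) (p)))  →  (f (q (f (u (h) (h)) (u (h) (h)))) (f (q (f (p) (p))) (p)))
4. (f (q (f (u (h) (h)) (u (h) (h)))) (f (q (f (p) (p))) (p)))  →  (f (q (f (u (h) (h)) (u (h) (h)))) (q (f (p) (p))))
5. (f (q (f (u (h) (h)) (u (h) (h)))) (q (f (p) (p))))  →  (f (q (f (u (h) (h)) (u (h) (h)))) (q (p)))


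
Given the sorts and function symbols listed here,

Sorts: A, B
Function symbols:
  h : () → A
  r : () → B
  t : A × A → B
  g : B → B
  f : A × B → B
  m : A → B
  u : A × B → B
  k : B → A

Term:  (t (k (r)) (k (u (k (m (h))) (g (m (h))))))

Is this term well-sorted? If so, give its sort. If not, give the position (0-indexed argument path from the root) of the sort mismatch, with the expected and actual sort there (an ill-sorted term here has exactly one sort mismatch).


well-sorted; sort = B

    (r) : B
  (k (r)) : A
          (h) : A
        (m (h)) : B
      (k (m (h))) : A
          (h) : A
        (m (h)) : B
      (g (m (h))) : B
    (u (k (m (h))) (g (m (h)))) : B
  (k (u (k (m (h))) (g (m (h))))) : A
(t (k (r)) (k (u (k (m (h))) (g (m (h)))))) : B


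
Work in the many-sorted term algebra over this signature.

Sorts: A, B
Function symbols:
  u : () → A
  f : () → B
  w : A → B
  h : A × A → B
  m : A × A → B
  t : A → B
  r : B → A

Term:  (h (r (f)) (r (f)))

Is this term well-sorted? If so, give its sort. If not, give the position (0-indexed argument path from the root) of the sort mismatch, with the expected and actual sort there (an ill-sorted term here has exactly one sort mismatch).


well-sorted; sort = B

    (f) : B
  (r (f)) : A
    (f) : B
  (r (f)) : A
(h (r (f)) (r (f))) : B


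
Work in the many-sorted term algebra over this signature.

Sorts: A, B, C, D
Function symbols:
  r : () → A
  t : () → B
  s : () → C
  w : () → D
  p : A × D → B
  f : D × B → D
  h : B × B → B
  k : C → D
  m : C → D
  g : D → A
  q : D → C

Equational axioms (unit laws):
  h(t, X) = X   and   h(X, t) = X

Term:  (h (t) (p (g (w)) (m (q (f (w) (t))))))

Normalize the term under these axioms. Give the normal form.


normal form = (p (g (w)) (m (q (f (w) (t)))))

1. (h (t) (p (g (w)) (m (q (f (w) (t))))))  →  (p (g (w)) (m (q (f (w) (t)))))


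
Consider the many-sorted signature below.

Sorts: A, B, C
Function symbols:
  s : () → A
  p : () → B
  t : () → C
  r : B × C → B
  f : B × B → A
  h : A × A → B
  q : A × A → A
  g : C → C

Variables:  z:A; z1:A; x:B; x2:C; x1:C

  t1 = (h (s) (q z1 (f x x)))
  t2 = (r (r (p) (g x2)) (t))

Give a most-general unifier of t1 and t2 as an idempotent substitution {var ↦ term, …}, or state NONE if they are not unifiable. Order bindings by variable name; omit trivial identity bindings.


head clash or occurs-check failure — not unifiable

NONE (not unifiable)


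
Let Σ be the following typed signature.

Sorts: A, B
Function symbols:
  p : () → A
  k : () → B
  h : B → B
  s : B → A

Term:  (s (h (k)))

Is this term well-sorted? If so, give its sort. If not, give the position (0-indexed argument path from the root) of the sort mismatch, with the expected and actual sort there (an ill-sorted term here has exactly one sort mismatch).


    (k) : B
  (h (k)) : B
(s (h (k))) : A

well-sorted; sort = A


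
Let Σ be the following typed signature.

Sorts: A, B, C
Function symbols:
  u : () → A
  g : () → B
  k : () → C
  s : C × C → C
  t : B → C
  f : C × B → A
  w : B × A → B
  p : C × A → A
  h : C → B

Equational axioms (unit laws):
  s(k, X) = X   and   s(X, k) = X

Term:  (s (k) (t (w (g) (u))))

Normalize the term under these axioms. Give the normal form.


normal form = (t (w (g) (u)))

1. (s (k) (t (w (g) (u))))  →  (t (w (g) (u)))


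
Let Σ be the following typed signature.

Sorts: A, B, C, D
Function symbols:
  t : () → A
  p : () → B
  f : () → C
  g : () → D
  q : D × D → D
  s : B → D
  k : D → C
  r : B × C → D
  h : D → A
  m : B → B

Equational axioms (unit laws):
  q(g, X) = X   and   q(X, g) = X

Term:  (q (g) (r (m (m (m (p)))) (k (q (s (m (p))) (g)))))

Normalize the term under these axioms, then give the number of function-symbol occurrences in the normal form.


1. (q (g) (r (m (m (m (p)))) (k (q (s (m (p))) (g)))))  →  (r (m (m (m (p)))) (k (q (s (m (p))) (g))))
2. (r (m (m (m (p)))) (k (q (s (m (p))) (g))))  →  (r (m (m (m (p)))) (k (s (m (p)))))
normal form: (r (m (m (m (p)))) (k (s (m (p)))))

size = 9


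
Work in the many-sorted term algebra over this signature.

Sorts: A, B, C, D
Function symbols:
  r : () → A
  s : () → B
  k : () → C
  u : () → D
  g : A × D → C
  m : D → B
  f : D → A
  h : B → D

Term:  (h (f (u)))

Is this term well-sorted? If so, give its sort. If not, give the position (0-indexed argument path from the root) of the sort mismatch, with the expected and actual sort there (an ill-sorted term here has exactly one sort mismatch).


ill-sorted at position [0]: expected B, got A

    (u) : D
  (f (u)) : A
(h (f (u))) : ✗ arg 0 at [0] has sort A, expected B


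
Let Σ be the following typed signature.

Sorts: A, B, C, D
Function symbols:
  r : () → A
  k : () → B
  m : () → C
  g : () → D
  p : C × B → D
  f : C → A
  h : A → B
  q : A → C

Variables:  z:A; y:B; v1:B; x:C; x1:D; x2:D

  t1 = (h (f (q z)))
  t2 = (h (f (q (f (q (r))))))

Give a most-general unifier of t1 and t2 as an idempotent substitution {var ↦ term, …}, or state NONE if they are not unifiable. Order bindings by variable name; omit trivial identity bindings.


{z ↦ (f (q (r)))}
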